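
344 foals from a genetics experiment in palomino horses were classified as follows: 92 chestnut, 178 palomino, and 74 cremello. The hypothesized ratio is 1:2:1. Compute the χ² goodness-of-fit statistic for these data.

2.302

The 1:2:1 ratio has 4 parts, so with N = 344 the expected counts are:
  chestnut: 344 × 1/4 = 86
  palomino: 344 × 2/4 = 172
  cremello: 344 × 1/4 = 86
χ² = Σ (O − E)² / E
  chestnut: (92 − 86)² / 86 = 0.4186
  palomino: (178 − 172)² / 172 = 0.2093
  cremello: (74 − 86)² / 86 = 1.6744
χ² = 0.4186 + 0.2093 + 1.6744 = 2.3023 ≈ 2.302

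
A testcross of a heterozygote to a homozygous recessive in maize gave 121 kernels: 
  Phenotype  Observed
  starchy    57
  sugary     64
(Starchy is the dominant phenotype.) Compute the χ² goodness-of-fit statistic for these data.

A testcross of a heterozygote (Aa × aa) gives a 1:1 phenotypic ratio.
Total ratio parts = 2. Expected numbers out of 121:
  starchy: 121 × 1/2 = 60.5
  sugary: 121 × 1/2 = 60.5
χ² = Σ (O − E)² / E
  starchy: (57 − 60.5)² / 60.5 = 0.2025
  sugary: (64 − 60.5)² / 60.5 = 0.2025
χ² = 0.2025 + 0.2025 = 0.405

0.405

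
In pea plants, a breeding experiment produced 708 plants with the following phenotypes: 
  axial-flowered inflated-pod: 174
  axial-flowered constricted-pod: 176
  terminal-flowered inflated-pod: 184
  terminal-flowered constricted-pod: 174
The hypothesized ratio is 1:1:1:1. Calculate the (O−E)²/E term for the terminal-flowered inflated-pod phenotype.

0.277

Total ratio parts = 4. Expected numbers out of 708:
  axial-flowered inflated-pod: 708 × 1/4 = 177
  axial-flowered constricted-pod: 708 × 1/4 = 177
  terminal-flowered inflated-pod: 708 × 1/4 = 177
  terminal-flowered constricted-pod: 708 × 1/4 = 177
Contribution of terminal-flowered inflated-pod: (184 − 177)² / 177 = 0.2768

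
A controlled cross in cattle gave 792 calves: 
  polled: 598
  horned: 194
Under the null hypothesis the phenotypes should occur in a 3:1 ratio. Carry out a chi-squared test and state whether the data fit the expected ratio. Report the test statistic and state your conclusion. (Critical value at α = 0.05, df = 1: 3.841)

0.108; consistent

The 3:1 ratio has 4 parts, so with N = 792 the expected counts are:
  polled: 792 × 3/4 = 594
  horned: 792 × 1/4 = 198
χ² = Σ (O − E)² / E
  polled: (598 − 594)² / 594 = 0.0269
  horned: (194 − 198)² / 198 = 0.0808
χ² = 0.0269 + 0.0808 = 0.1077 ≈ 0.108
Degrees of freedom = 2 − 1 = 1; critical value at α = 0.05 is 3.841.
Since 0.108 < 3.841, we fail to reject the null hypothesis — the data are consistent with the 3:1 ratio.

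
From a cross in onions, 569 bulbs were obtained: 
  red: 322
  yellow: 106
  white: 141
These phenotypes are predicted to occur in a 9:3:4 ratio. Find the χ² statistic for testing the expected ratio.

0.027

Expected counts for N = 569 under a 9:3:4 ratio (total parts = 16):
  red: 569 × 9/16 = 320.0625
  yellow: 569 × 3/16 = 106.6875
  white: 569 × 4/16 = 142.25
χ² = Σ (O − E)² / E
  red: (322 − 320.0625)² / 320.0625 = 0.0117
  yellow: (106 − 106.6875)² / 106.6875 = 0.0044
  white: (141 − 142.25)² / 142.25 = 0.0110
χ² = 0.0117 + 0.0044 + 0.0110 = 0.0271 ≈ 0.027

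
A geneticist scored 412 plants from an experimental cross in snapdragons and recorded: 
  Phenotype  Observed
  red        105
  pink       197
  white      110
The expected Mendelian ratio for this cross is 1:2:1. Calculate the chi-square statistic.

The 1:2:1 ratio has 4 parts, so with N = 412 the expected counts are:
  red: 412 × 1/4 = 103
  pink: 412 × 2/4 = 206
  white: 412 × 1/4 = 103
χ² = Σ (O − E)² / E
  red: (105 − 103)² / 103 = 0.0388
  pink: (197 − 206)² / 206 = 0.3932
  white: (110 − 103)² / 103 = 0.4757
χ² = 0.0388 + 0.3932 + 0.4757 = 0.9077 ≈ 0.908

0.908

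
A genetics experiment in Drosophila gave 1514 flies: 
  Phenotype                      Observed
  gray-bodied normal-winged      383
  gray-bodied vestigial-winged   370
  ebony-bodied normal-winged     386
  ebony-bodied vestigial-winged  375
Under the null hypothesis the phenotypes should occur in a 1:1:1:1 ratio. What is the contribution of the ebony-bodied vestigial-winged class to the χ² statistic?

0.032

Under the 1:1:1:1 hypothesis (Σ ratio = 4, N = 1514):
  gray-bodied normal-winged: 1514 × 1/4 = 378.5
  gray-bodied vestigial-winged: 1514 × 1/4 = 378.5
  ebony-bodied normal-winged: 1514 × 1/4 = 378.5
  ebony-bodied vestigial-winged: 1514 × 1/4 = 378.5
Contribution of ebony-bodied vestigial-winged: (375 − 378.5)² / 378.5 = 0.0324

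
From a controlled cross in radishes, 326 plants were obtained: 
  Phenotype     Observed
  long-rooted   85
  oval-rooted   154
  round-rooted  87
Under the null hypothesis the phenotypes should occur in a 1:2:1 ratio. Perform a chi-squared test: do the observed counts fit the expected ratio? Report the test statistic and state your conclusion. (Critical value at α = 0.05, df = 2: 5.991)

Expected counts for N = 326 under a 1:2:1 ratio (total parts = 4):
  long-rooted: 326 × 1/4 = 81.5
  oval-rooted: 326 × 2/4 = 163
  round-rooted: 326 × 1/4 = 81.5
χ² = Σ (O − E)² / E
  long-rooted: (85 − 81.5)² / 81.5 = 0.1503
  oval-rooted: (154 − 163)² / 163 = 0.4969
  round-rooted: (87 − 81.5)² / 81.5 = 0.3712
χ² = 0.1503 + 0.4969 + 0.3712 = 1.0184 ≈ 1.018
Degrees of freedom = 3 − 1 = 2; critical value at α = 0.05 is 5.991.
Since 1.018 < 5.991, we fail to reject the null hypothesis — the data are consistent with the 1:2:1 ratio.

1.018; consistent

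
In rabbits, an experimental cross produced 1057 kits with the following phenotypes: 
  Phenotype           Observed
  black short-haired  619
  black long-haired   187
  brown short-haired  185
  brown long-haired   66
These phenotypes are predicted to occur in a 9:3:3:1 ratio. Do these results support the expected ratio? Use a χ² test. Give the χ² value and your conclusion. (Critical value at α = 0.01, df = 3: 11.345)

Total ratio parts = 16. Expected numbers out of 1057:
  black short-haired: 1057 × 9/16 = 594.5625
  black long-haired: 1057 × 3/16 = 198.1875
  brown short-haired: 1057 × 3/16 = 198.1875
  brown long-haired: 1057 × 1/16 = 66.0625
χ² = Σ (O − E)² / E
  black short-haired: (619 − 594.5625)² / 594.5625 = 1.0044
  black long-haired: (187 − 198.1875)² / 198.1875 = 0.6315
  brown short-haired: (185 − 198.1875)² / 198.1875 = 0.8775
  brown long-haired: (66 − 66.0625)² / 66.0625 = 0.0001
χ² = 1.0044 + 0.6315 + 0.8775 + 0.0001 = 2.5135 ≈ 2.514
Degrees of freedom = 4 − 1 = 3; critical value at α = 0.01 is 11.345.
Since 2.514 < 11.345, we fail to reject the null hypothesis — the data are consistent with the 9:3:3:1 ratio.

2.514; consistent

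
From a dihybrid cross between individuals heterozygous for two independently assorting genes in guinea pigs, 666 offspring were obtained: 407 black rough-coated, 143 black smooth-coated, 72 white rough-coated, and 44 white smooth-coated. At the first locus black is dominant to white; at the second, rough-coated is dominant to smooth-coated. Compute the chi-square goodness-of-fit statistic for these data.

27.953

A dihybrid F₂ with independent assortment and complete dominance at both loci gives a 9:3:3:1 phenotypic ratio.
Total ratio parts = 16. Expected numbers out of 666:
  black rough-coated: 666 × 9/16 = 374.625
  black smooth-coated: 666 × 3/16 = 124.875
  white rough-coated: 666 × 3/16 = 124.875
  white smooth-coated: 666 × 1/16 = 41.625
χ² = Σ (O − E)² / E
  black rough-coated: (407 − 374.625)² / 374.625 = 2.7978
  black smooth-coated: (143 − 124.875)² / 124.875 = 2.6308
  white rough-coated: (72 − 124.875)² / 124.875 = 22.3885
  white smooth-coated: (44 − 41.625)² / 41.625 = 0.1355
χ² = 2.7978 + 2.6308 + 22.3885 + 0.1355 = 27.9526 ≈ 27.953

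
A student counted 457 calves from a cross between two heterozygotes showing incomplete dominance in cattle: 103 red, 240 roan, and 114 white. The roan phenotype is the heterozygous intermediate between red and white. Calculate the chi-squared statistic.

1.687

With incomplete dominance, a heterozygote × heterozygote cross gives a 1:2:1 phenotypic ratio.
Expected counts for N = 457 under a 1:2:1 ratio (total parts = 4):
  red: 457 × 1/4 = 114.25
  roan: 457 × 2/4 = 228.5
  white: 457 × 1/4 = 114.25
χ² = Σ (O − E)² / E
  red: (103 − 114.25)² / 114.25 = 1.1078
  roan: (240 − 228.5)² / 228.5 = 0.5788
  white: (114 − 114.25)² / 114.25 = 0.0005
χ² = 1.1078 + 0.5788 + 0.0005 = 1.6871 ≈ 1.687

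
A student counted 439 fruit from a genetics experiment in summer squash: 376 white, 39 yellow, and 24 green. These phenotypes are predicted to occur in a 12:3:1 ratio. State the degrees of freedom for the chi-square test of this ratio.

2

A goodness-of-fit test with 3 phenotype classes has df = 3 − 1 = 2.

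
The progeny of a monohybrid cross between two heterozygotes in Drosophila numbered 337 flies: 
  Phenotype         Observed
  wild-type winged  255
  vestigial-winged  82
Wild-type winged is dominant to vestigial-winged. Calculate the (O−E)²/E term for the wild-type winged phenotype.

For a monohybrid cross between heterozygotes with complete dominance, the expected phenotypic ratio is 3:1.
The 3:1 ratio has 4 parts, so with N = 337 the expected counts are:
  wild-type winged: 337 × 3/4 = 252.75
  vestigial-winged: 337 × 1/4 = 84.25
Contribution of wild-type winged: (255 − 252.75)² / 252.75 = 0.0200

0.020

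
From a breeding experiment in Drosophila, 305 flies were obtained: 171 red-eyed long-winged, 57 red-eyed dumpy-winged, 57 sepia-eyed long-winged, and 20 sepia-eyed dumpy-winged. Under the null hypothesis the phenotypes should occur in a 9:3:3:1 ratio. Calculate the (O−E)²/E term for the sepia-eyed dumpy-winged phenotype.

Under the 9:3:3:1 hypothesis (Σ ratio = 16, N = 305):
  red-eyed long-winged: 305 × 9/16 = 171.5625
  red-eyed dumpy-winged: 305 × 3/16 = 57.1875
  sepia-eyed long-winged: 305 × 3/16 = 57.1875
  sepia-eyed dumpy-winged: 305 × 1/16 = 19.0625
Contribution of sepia-eyed dumpy-winged: (20 − 19.0625)² / 19.0625 = 0.0461

0.046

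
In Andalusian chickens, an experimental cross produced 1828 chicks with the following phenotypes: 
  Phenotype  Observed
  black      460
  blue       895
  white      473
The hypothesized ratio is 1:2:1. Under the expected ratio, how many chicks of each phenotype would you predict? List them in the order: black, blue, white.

457, 914, 457

The 1:2:1 ratio has 4 parts, so with N = 1828 the expected counts are:
  black: 1828 × 1/4 = 457
  blue: 1828 × 2/4 = 914
  white: 1828 × 1/4 = 457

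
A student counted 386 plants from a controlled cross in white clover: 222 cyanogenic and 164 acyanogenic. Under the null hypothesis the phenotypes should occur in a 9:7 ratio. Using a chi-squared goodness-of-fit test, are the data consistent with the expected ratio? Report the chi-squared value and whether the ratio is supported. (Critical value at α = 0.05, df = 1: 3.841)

0.250; consistent

Under the 9:7 hypothesis (Σ ratio = 16, N = 386):
  cyanogenic: 386 × 9/16 = 217.125
  acyanogenic: 386 × 7/16 = 168.875
χ² = Σ (O − E)² / E
  cyanogenic: (222 − 217.125)² / 217.125 = 0.1095
  acyanogenic: (164 − 168.875)² / 168.875 = 0.1407
χ² = 0.1095 + 0.1407 = 0.2502 ≈ 0.250
Degrees of freedom = 2 − 1 = 1; critical value at α = 0.05 is 3.841.
Since 0.250 < 3.841, we fail to reject the null hypothesis — the data are consistent with the 9:7 ratio.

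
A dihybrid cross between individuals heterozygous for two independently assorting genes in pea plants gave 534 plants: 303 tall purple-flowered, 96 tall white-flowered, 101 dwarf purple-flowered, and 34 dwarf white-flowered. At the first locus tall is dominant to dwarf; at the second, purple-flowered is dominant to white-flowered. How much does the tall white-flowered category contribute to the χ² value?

A dihybrid F₂ with independent assortment and complete dominance at both loci gives a 9:3:3:1 phenotypic ratio.
Total ratio parts = 16. Expected numbers out of 534:
  tall purple-flowered: 534 × 9/16 = 300.375
  tall white-flowered: 534 × 3/16 = 100.125
  dwarf purple-flowered: 534 × 3/16 = 100.125
  dwarf white-flowered: 534 × 1/16 = 33.375
Contribution of tall white-flowered: (96 − 100.125)² / 100.125 = 0.1699

0.170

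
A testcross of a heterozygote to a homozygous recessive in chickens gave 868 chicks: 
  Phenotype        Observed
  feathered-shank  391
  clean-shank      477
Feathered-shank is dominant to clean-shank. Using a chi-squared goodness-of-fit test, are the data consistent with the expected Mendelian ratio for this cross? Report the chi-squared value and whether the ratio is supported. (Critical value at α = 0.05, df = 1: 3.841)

A testcross of a heterozygote (Aa × aa) gives a 1:1 phenotypic ratio.
Total ratio parts = 2. Expected numbers out of 868:
  feathered-shank: 868 × 1/2 = 434
  clean-shank: 868 × 1/2 = 434
χ² = Σ (O − E)² / E
  feathered-shank: (391 − 434)² / 434 = 4.2604
  clean-shank: (477 − 434)² / 434 = 4.2604
χ² = 4.2604 + 4.2604 = 8.5208 ≈ 8.521
Degrees of freedom = 2 − 1 = 1; critical value at α = 0.05 is 3.841.
Since 8.521 > 3.841, we reject the null hypothesis — the data do not fit the 1:1 ratio.

8.521; not consistent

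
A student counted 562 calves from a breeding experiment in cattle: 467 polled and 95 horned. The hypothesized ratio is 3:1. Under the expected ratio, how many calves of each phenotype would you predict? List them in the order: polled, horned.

Expected counts for N = 562 under a 3:1 ratio (total parts = 4):
  polled: 562 × 3/4 = 421.5
  horned: 562 × 1/4 = 140.5

421.5, 140.5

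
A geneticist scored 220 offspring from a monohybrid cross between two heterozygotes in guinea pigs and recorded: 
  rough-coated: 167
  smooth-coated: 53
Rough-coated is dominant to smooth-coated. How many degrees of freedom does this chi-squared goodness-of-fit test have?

1

For a monohybrid cross between heterozygotes with complete dominance, the expected phenotypic ratio is 3:1.
A goodness-of-fit test with 2 phenotype classes has df = 2 − 1 = 1.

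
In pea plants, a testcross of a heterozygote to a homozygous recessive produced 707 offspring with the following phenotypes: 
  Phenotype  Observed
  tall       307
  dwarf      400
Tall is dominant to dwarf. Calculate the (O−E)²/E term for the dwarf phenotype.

6.117

A testcross of a heterozygote (Aa × aa) gives a 1:1 phenotypic ratio.
The 1:1 ratio has 2 parts, so with N = 707 the expected counts are:
  tall: 707 × 1/2 = 353.5
  dwarf: 707 × 1/2 = 353.5
Contribution of dwarf: (400 − 353.5)² / 353.5 = 6.1167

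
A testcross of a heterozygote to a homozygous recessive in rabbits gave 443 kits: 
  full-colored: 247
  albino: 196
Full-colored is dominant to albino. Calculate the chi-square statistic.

A testcross of a heterozygote (Aa × aa) gives a 1:1 phenotypic ratio.
The 1:1 ratio has 2 parts, so with N = 443 the expected counts are:
  full-colored: 443 × 1/2 = 221.5
  albino: 443 × 1/2 = 221.5
χ² = Σ (O − E)² / E
  full-colored: (247 − 221.5)² / 221.5 = 2.9357
  albino: (196 − 221.5)² / 221.5 = 2.9357
χ² = 2.9357 + 2.9357 = 5.8714 ≈ 5.871

5.871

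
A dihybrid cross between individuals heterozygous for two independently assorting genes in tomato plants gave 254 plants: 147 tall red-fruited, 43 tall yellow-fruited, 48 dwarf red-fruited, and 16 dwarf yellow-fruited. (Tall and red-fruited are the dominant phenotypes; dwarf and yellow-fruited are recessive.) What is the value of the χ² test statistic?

A dihybrid F₂ with independent assortment and complete dominance at both loci gives a 9:3:3:1 phenotypic ratio.
Expected counts for N = 254 under a 9:3:3:1 ratio (total parts = 16):
  tall red-fruited: 254 × 9/16 = 142.875
  tall yellow-fruited: 254 × 3/16 = 47.625
  dwarf red-fruited: 254 × 3/16 = 47.625
  dwarf yellow-fruited: 254 × 1/16 = 15.875
χ² = Σ (O − E)² / E
  tall red-fruited: (147 − 142.875)² / 142.875 = 0.1191
  tall yellow-fruited: (43 − 47.625)² / 47.625 = 0.4491
  dwarf red-fruited: (48 − 47.625)² / 47.625 = 0.0030
  dwarf yellow-fruited: (16 − 15.875)² / 15.875 = 0.0010
χ² = 0.1191 + 0.4491 + 0.0030 + 0.0010 = 0.5722 ≈ 0.572

0.572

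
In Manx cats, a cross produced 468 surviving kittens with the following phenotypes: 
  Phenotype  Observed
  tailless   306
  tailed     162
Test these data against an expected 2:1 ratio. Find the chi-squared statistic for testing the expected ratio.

Under the 2:1 hypothesis (Σ ratio = 3, N = 468):
  tailless: 468 × 2/3 = 312
  tailed: 468 × 1/3 = 156
χ² = Σ (O − E)² / E
  tailless: (306 − 312)² / 312 = 0.1154
  tailed: (162 − 156)² / 156 = 0.2308
χ² = 0.1154 + 0.2308 = 0.3462 ≈ 0.346

0.346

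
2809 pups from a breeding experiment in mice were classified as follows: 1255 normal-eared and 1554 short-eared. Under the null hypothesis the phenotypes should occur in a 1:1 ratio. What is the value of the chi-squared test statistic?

31.827

The 1:1 ratio has 2 parts, so with N = 2809 the expected counts are:
  normal-eared: 2809 × 1/2 = 1404.5
  short-eared: 2809 × 1/2 = 1404.5
χ² = Σ (O − E)² / E
  normal-eared: (1255 − 1404.5)² / 1404.5 = 15.9133
  short-eared: (1554 − 1404.5)² / 1404.5 = 15.9133
χ² = 15.9133 + 15.9133 = 31.8266 ≈ 31.827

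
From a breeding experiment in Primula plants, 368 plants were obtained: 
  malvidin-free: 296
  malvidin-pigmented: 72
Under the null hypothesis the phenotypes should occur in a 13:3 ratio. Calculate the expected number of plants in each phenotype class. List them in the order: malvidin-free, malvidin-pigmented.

299, 69

Under the 13:3 hypothesis (Σ ratio = 16, N = 368):
  malvidin-free: 368 × 13/16 = 299
  malvidin-pigmented: 368 × 3/16 = 69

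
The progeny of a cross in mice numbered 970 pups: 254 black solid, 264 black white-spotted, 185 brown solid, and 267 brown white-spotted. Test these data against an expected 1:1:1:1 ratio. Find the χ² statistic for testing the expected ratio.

18.561

The 1:1:1:1 ratio has 4 parts, so with N = 970 the expected counts are:
  black solid: 970 × 1/4 = 242.5
  black white-spotted: 970 × 1/4 = 242.5
  brown solid: 970 × 1/4 = 242.5
  brown white-spotted: 970 × 1/4 = 242.5
χ² = Σ (O − E)² / E
  black solid: (254 − 242.5)² / 242.5 = 0.5454
  black white-spotted: (264 − 242.5)² / 242.5 = 1.9062
  brown solid: (185 − 242.5)² / 242.5 = 13.6340
  brown white-spotted: (267 − 242.5)² / 242.5 = 2.4753
χ² = 0.5454 + 1.9062 + 13.6340 + 2.4753 = 18.5609 ≈ 18.561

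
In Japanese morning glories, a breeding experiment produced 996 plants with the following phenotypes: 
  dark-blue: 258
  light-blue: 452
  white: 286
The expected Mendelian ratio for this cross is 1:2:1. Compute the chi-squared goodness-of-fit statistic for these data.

Total ratio parts = 4. Expected numbers out of 996:
  dark-blue: 996 × 1/4 = 249
  light-blue: 996 × 2/4 = 498
  white: 996 × 1/4 = 249
χ² = Σ (O − E)² / E
  dark-blue: (258 − 249)² / 249 = 0.3253
  light-blue: (452 − 498)² / 498 = 4.2490
  white: (286 − 249)² / 249 = 5.4980
χ² = 0.3253 + 4.2490 + 5.4980 = 10.0723 ≈ 10.072

10.072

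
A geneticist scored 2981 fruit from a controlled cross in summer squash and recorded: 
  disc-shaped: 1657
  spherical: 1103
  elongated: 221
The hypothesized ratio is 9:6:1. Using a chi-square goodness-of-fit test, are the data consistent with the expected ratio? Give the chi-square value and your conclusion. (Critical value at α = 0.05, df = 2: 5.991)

The 9:6:1 ratio has 16 parts, so with N = 2981 the expected counts are:
  disc-shaped: 2981 × 9/16 = 1676.8125
  spherical: 2981 × 6/16 = 1117.875
  elongated: 2981 × 1/16 = 186.3125
χ² = Σ (O − E)² / E
  disc-shaped: (1657 − 1676.8125)² / 1676.8125 = 0.2341
  spherical: (1103 − 1117.875)² / 1117.875 = 0.1979
  elongated: (221 − 186.3125)² / 186.3125 = 6.4581
χ² = 0.2341 + 0.1979 + 6.4581 = 6.8901 ≈ 6.890
Degrees of freedom = 3 − 1 = 2; critical value at α = 0.05 is 5.991.
Since 6.890 > 5.991, we reject the null hypothesis — the data do not fit the 9:6:1 ratio.

6.890; not consistent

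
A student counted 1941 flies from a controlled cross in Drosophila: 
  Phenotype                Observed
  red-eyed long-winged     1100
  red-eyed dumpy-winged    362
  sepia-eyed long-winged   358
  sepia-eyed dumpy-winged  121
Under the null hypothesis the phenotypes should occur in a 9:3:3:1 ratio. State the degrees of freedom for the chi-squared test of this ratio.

3

A goodness-of-fit test with 4 phenotype classes has df = 4 − 1 = 3.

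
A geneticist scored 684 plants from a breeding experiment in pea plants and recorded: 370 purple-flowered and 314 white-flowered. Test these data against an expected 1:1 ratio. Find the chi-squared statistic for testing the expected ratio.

Under the 1:1 hypothesis (Σ ratio = 2, N = 684):
  purple-flowered: 684 × 1/2 = 342
  white-flowered: 684 × 1/2 = 342
χ² = Σ (O − E)² / E
  purple-flowered: (370 − 342)² / 342 = 2.2924
  white-flowered: (314 − 342)² / 342 = 2.2924
χ² = 2.2924 + 2.2924 = 4.5848 ≈ 4.585

4.585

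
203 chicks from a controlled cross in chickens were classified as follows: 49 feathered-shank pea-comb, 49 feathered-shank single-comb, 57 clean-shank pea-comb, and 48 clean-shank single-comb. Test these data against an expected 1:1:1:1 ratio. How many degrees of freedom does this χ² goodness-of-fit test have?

A goodness-of-fit test with 4 phenotype classes has df = 4 − 1 = 3.

3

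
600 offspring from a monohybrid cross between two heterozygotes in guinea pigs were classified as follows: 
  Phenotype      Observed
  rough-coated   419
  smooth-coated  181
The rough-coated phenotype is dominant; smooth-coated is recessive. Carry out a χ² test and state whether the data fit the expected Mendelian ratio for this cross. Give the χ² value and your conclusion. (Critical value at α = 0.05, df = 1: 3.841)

For a monohybrid cross between heterozygotes with complete dominance, the expected phenotypic ratio is 3:1.
Under the 3:1 hypothesis (Σ ratio = 4, N = 600):
  rough-coated: 600 × 3/4 = 450
  smooth-coated: 600 × 1/4 = 150
χ² = Σ (O − E)² / E
  rough-coated: (419 − 450)² / 450 = 2.1356
  smooth-coated: (181 − 150)² / 150 = 6.4067
χ² = 2.1356 + 6.4067 = 8.5423 ≈ 8.542
Degrees of freedom = 2 − 1 = 1; critical value at α = 0.05 is 3.841.
Since 8.542 > 3.841, we reject the null hypothesis — the data do not fit the 3:1 ratio.

8.542; not consistent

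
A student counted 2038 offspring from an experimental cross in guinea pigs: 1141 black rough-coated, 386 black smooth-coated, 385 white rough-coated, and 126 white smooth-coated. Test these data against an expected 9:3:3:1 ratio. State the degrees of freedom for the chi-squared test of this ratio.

3

A goodness-of-fit test with 4 phenotype classes has df = 4 − 1 = 3.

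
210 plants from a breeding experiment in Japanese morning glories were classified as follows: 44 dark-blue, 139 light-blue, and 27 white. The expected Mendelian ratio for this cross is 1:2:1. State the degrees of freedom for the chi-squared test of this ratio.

A goodness-of-fit test with 3 phenotype classes has df = 3 − 1 = 2.

2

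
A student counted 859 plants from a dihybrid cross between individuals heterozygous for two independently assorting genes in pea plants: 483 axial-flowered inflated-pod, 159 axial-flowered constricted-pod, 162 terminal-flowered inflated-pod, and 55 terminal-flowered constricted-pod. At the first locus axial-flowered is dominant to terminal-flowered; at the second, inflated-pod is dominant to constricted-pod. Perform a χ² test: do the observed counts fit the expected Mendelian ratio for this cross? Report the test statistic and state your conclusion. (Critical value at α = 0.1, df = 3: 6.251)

0.064; consistent

A dihybrid F₂ with independent assortment and complete dominance at both loci gives a 9:3:3:1 phenotypic ratio.
Expected counts for N = 859 under a 9:3:3:1 ratio (total parts = 16):
  axial-flowered inflated-pod: 859 × 9/16 = 483.1875
  axial-flowered constricted-pod: 859 × 3/16 = 161.0625
  terminal-flowered inflated-pod: 859 × 3/16 = 161.0625
  terminal-flowered constricted-pod: 859 × 1/16 = 53.6875
χ² = Σ (O − E)² / E
  axial-flowered inflated-pod: (483 − 483.1875)² / 483.1875 = 0.0001
  axial-flowered constricted-pod: (159 − 161.0625)² / 161.0625 = 0.0264
  terminal-flowered inflated-pod: (162 − 161.0625)² / 161.0625 = 0.0055
  terminal-flowered constricted-pod: (55 − 53.6875)² / 53.6875 = 0.0321
χ² = 0.0001 + 0.0264 + 0.0055 + 0.0321 = 0.0641 ≈ 0.064
Degrees of freedom = 4 − 1 = 3; critical value at α = 0.1 is 6.251.
Since 0.064 < 6.251, we fail to reject the null hypothesis — the data are consistent with the 9:3:3:1 ratio.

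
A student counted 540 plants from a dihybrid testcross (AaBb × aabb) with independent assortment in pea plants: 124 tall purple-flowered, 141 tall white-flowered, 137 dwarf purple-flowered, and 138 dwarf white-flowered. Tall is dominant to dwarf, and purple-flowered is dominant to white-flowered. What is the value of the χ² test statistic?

1.259

A dihybrid testcross with independent assortment gives a 1:1:1:1 ratio.
Under the 1:1:1:1 hypothesis (Σ ratio = 4, N = 540):
  tall purple-flowered: 540 × 1/4 = 135
  tall white-flowered: 540 × 1/4 = 135
  dwarf purple-flowered: 540 × 1/4 = 135
  dwarf white-flowered: 540 × 1/4 = 135
χ² = Σ (O − E)² / E
  tall purple-flowered: (124 − 135)² / 135 = 0.8963
  tall white-flowered: (141 − 135)² / 135 = 0.2667
  dwarf purple-flowered: (137 − 135)² / 135 = 0.0296
  dwarf white-flowered: (138 − 135)² / 135 = 0.0667
χ² = 0.8963 + 0.2667 + 0.0296 + 0.0667 = 1.2593 ≈ 1.259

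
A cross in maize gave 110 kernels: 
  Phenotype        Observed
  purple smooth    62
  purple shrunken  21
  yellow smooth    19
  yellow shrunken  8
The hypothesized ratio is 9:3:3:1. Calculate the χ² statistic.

0.319

Under the 9:3:3:1 hypothesis (Σ ratio = 16, N = 110):
  purple smooth: 110 × 9/16 = 61.875
  purple shrunken: 110 × 3/16 = 20.625
  yellow smooth: 110 × 3/16 = 20.625
  yellow shrunken: 110 × 1/16 = 6.875
χ² = Σ (O − E)² / E
  purple smooth: (62 − 61.875)² / 61.875 = 0.0003
  purple shrunken: (21 − 20.625)² / 20.625 = 0.0068
  yellow smooth: (19 − 20.625)² / 20.625 = 0.1280
  yellow shrunken: (8 − 6.875)² / 6.875 = 0.1841
χ² = 0.0003 + 0.0068 + 0.1280 + 0.1841 = 0.3192 ≈ 0.319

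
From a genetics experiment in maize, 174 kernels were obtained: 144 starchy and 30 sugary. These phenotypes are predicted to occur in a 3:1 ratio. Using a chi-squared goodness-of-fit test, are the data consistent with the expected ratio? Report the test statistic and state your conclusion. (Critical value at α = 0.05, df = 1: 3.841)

Expected counts for N = 174 under a 3:1 ratio (total parts = 4):
  starchy: 174 × 3/4 = 130.5
  sugary: 174 × 1/4 = 43.5
χ² = Σ (O − E)² / E
  starchy: (144 − 130.5)² / 130.5 = 1.3966
  sugary: (30 − 43.5)² / 43.5 = 4.1897
χ² = 1.3966 + 4.1897 = 5.5863 ≈ 5.586
Degrees of freedom = 2 − 1 = 1; critical value at α = 0.05 is 3.841.
Since 5.586 > 3.841, we reject the null hypothesis — the data do not fit the 3:1 ratio.

5.586; not consistent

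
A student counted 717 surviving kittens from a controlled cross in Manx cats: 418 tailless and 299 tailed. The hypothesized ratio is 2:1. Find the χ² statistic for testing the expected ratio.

Total ratio parts = 3. Expected numbers out of 717:
  tailless: 717 × 2/3 = 478
  tailed: 717 × 1/3 = 239
χ² = Σ (O − E)² / E
  tailless: (418 − 478)² / 478 = 7.5314
  tailed: (299 − 239)² / 239 = 15.0628
χ² = 7.5314 + 15.0628 = 22.5942 ≈ 22.594

22.594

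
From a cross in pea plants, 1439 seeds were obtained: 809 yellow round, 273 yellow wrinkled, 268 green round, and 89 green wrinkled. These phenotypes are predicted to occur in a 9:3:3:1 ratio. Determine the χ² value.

0.060

Total ratio parts = 16. Expected numbers out of 1439:
  yellow round: 1439 × 9/16 = 809.4375
  yellow wrinkled: 1439 × 3/16 = 269.8125
  green round: 1439 × 3/16 = 269.8125
  green wrinkled: 1439 × 1/16 = 89.9375
χ² = Σ (O − E)² / E
  yellow round: (809 − 809.4375)² / 809.4375 = 0.0002
  yellow wrinkled: (273 − 269.8125)² / 269.8125 = 0.0377
  green round: (268 − 269.8125)² / 269.8125 = 0.0122
  green wrinkled: (89 − 89.9375)² / 89.9375 = 0.0098
χ² = 0.0002 + 0.0377 + 0.0122 + 0.0098 = 0.0599 ≈ 0.060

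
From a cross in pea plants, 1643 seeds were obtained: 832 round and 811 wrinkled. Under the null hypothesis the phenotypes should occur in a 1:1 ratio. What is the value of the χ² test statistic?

0.268

Total ratio parts = 2. Expected numbers out of 1643:
  round: 1643 × 1/2 = 821.5
  wrinkled: 1643 × 1/2 = 821.5
χ² = Σ (O − E)² / E
  round: (832 − 821.5)² / 821.5 = 0.1342
  wrinkled: (811 − 821.5)² / 821.5 = 0.1342
χ² = 0.1342 + 0.1342 = 0.2684 ≈ 0.268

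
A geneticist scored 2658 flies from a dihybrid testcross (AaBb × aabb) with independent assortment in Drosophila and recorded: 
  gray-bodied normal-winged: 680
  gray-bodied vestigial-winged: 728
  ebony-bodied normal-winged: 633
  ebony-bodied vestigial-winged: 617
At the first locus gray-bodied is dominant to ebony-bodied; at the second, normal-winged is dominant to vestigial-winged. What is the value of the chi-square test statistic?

A dihybrid testcross with independent assortment gives a 1:1:1:1 ratio.
The 1:1:1:1 ratio has 4 parts, so with N = 2658 the expected counts are:
  gray-bodied normal-winged: 2658 × 1/4 = 664.5
  gray-bodied vestigial-winged: 2658 × 1/4 = 664.5
  ebony-bodied normal-winged: 2658 × 1/4 = 664.5
  ebony-bodied vestigial-winged: 2658 × 1/4 = 664.5
χ² = Σ (O − E)² / E
  gray-bodied normal-winged: (680 − 664.5)² / 664.5 = 0.3616
  gray-bodied vestigial-winged: (728 − 664.5)² / 664.5 = 6.0681
  ebony-bodied normal-winged: (633 − 664.5)² / 664.5 = 1.4932
  ebony-bodied vestigial-winged: (617 − 664.5)² / 664.5 = 3.3954
χ² = 0.3616 + 6.0681 + 1.4932 + 3.3954 = 11.3183 ≈ 11.318

11.318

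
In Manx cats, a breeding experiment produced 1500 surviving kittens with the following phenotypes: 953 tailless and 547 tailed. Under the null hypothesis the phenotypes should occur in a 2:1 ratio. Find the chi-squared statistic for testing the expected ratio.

Under the 2:1 hypothesis (Σ ratio = 3, N = 1500):
  tailless: 1500 × 2/3 = 1000
  tailed: 1500 × 1/3 = 500
χ² = Σ (O − E)² / E
  tailless: (953 − 1000)² / 1000 = 2.2090
  tailed: (547 − 500)² / 500 = 4.4180
χ² = 2.2090 + 4.4180 = 6.627

6.627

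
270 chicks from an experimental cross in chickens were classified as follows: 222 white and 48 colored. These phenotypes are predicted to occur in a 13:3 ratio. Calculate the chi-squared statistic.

0.168

Total ratio parts = 16. Expected numbers out of 270:
  white: 270 × 13/16 = 219.375
  colored: 270 × 3/16 = 50.625
χ² = Σ (O − E)² / E
  white: (222 − 219.375)² / 219.375 = 0.0314
  colored: (48 − 50.625)² / 50.625 = 0.1361
χ² = 0.0314 + 0.1361 = 0.1675 ≈ 0.168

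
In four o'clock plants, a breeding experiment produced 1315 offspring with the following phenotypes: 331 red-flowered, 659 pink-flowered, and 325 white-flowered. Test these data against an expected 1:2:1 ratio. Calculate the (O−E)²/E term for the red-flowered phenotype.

Under the 1:2:1 hypothesis (Σ ratio = 4, N = 1315):
  red-flowered: 1315 × 1/4 = 328.75
  pink-flowered: 1315 × 2/4 = 657.5
  white-flowered: 1315 × 1/4 = 328.75
Contribution of red-flowered: (331 − 328.75)² / 328.75 = 0.0154

0.015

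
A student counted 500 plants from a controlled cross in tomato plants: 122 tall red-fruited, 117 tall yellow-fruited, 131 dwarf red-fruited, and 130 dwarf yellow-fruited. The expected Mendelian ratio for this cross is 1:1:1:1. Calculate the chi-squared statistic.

The 1:1:1:1 ratio has 4 parts, so with N = 500 the expected counts are:
  tall red-fruited: 500 × 1/4 = 125
  tall yellow-fruited: 500 × 1/4 = 125
  dwarf red-fruited: 500 × 1/4 = 125
  dwarf yellow-fruited: 500 × 1/4 = 125
χ² = Σ (O − E)² / E
  tall red-fruited: (122 − 125)² / 125 = 0.0720
  tall yellow-fruited: (117 − 125)² / 125 = 0.5120
  dwarf red-fruited: (131 − 125)² / 125 = 0.2880
  dwarf yellow-fruited: (130 − 125)² / 125 = 0.2000
χ² = 0.0720 + 0.5120 + 0.2880 + 0.2000 = 1.072

1.072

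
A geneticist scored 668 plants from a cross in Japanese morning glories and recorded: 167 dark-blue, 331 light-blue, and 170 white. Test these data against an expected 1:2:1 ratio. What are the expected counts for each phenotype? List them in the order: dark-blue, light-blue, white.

167, 334, 167

Expected counts for N = 668 under a 1:2:1 ratio (total parts = 4):
  dark-blue: 668 × 1/4 = 167
  light-blue: 668 × 2/4 = 334
  white: 668 × 1/4 = 167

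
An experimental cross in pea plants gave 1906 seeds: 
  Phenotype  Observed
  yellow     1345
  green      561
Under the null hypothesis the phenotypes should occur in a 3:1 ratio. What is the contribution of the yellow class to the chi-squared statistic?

Under the 3:1 hypothesis (Σ ratio = 4, N = 1906):
  yellow: 1906 × 3/4 = 1429.5
  green: 1906 × 1/4 = 476.5
Contribution of yellow: (1345 − 1429.5)² / 1429.5 = 4.9949

4.995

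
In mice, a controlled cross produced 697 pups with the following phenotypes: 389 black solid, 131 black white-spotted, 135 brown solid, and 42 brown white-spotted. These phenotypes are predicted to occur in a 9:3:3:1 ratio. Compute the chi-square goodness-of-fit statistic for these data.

Expected counts for N = 697 under a 9:3:3:1 ratio (total parts = 16):
  black solid: 697 × 9/16 = 392.0625
  black white-spotted: 697 × 3/16 = 130.6875
  brown solid: 697 × 3/16 = 130.6875
  brown white-spotted: 697 × 1/16 = 43.5625
χ² = Σ (O − E)² / E
  black solid: (389 − 392.0625)² / 392.0625 = 0.0239
  black white-spotted: (131 − 130.6875)² / 130.6875 = 0.0007
  brown solid: (135 − 130.6875)² / 130.6875 = 0.1423
  brown white-spotted: (42 − 43.5625)² / 43.5625 = 0.0560
χ² = 0.0239 + 0.0007 + 0.1423 + 0.0560 = 0.2229 ≈ 0.223

0.223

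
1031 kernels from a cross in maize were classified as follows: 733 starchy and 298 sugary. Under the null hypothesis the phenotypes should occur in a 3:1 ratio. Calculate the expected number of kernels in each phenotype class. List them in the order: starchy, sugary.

773.25, 257.75

Expected counts for N = 1031 under a 3:1 ratio (total parts = 4):
  starchy: 1031 × 3/4 = 773.25
  sugary: 1031 × 1/4 = 257.75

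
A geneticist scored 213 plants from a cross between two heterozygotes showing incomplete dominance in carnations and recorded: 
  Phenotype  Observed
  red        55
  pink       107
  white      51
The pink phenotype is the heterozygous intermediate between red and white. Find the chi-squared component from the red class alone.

0.058

With incomplete dominance, a heterozygote × heterozygote cross gives a 1:2:1 phenotypic ratio.
Expected counts for N = 213 under a 1:2:1 ratio (total parts = 4):
  red: 213 × 1/4 = 53.25
  pink: 213 × 2/4 = 106.5
  white: 213 × 1/4 = 53.25
Contribution of red: (55 − 53.25)² / 53.25 = 0.0575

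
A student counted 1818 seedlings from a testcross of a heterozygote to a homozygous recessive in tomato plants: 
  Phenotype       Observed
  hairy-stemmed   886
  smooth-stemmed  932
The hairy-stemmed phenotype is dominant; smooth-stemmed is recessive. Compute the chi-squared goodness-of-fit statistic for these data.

A testcross of a heterozygote (Aa × aa) gives a 1:1 phenotypic ratio.
Total ratio parts = 2. Expected numbers out of 1818:
  hairy-stemmed: 1818 × 1/2 = 909
  smooth-stemmed: 1818 × 1/2 = 909
χ² = Σ (O − E)² / E
  hairy-stemmed: (886 − 909)² / 909 = 0.5820
  smooth-stemmed: (932 − 909)² / 909 = 0.5820
χ² = 0.5820 + 0.5820 = 1.164

1.164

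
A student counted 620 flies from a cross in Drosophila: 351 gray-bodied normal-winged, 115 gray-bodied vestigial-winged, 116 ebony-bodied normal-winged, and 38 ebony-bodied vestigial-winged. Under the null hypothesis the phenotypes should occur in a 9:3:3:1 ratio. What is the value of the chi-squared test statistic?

Total ratio parts = 16. Expected numbers out of 620:
  gray-bodied normal-winged: 620 × 9/16 = 348.75
  gray-bodied vestigial-winged: 620 × 3/16 = 116.25
  ebony-bodied normal-winged: 620 × 3/16 = 116.25
  ebony-bodied vestigial-winged: 620 × 1/16 = 38.75
χ² = Σ (O − E)² / E
  gray-bodied normal-winged: (351 − 348.75)² / 348.75 = 0.0145
  gray-bodied vestigial-winged: (115 − 116.25)² / 116.25 = 0.0134
  ebony-bodied normal-winged: (116 − 116.25)² / 116.25 = 0.0005
  ebony-bodied vestigial-winged: (38 − 38.75)² / 38.75 = 0.0145
χ² = 0.0145 + 0.0134 + 0.0005 + 0.0145 = 0.0429 ≈ 0.043

0.043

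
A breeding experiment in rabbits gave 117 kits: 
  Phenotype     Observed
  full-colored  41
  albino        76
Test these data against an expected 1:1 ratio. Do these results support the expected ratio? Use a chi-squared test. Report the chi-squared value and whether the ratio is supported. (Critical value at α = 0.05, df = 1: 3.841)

10.470; not consistent

Expected counts for N = 117 under a 1:1 ratio (total parts = 2):
  full-colored: 117 × 1/2 = 58.5
  albino: 117 × 1/2 = 58.5
χ² = Σ (O − E)² / E
  full-colored: (41 − 58.5)² / 58.5 = 5.2350
  albino: (76 − 58.5)² / 58.5 = 5.2350
χ² = 5.2350 + 5.2350 = 10.470
Degrees of freedom = 2 − 1 = 1; critical value at α = 0.05 is 3.841.
Since 10.470 > 3.841, we reject the null hypothesis — the data do not fit the 1:1 ratio.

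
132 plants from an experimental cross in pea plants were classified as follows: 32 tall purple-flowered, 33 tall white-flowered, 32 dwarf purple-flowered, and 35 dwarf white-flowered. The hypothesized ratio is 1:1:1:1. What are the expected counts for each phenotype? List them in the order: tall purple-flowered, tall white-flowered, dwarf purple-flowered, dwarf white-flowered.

33, 33, 33, 33

Total ratio parts = 4. Expected numbers out of 132:
  tall purple-flowered: 132 × 1/4 = 33
  tall white-flowered: 132 × 1/4 = 33
  dwarf purple-flowered: 132 × 1/4 = 33
  dwarf white-flowered: 132 × 1/4 = 33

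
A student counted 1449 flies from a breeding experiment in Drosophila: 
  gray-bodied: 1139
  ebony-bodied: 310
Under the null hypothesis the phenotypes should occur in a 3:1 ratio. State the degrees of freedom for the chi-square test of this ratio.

1

A goodness-of-fit test with 2 phenotype classes has df = 2 − 1 = 1.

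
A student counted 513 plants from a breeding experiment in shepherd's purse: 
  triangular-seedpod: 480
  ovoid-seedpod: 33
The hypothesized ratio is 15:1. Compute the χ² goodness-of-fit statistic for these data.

0.029

The 15:1 ratio has 16 parts, so with N = 513 the expected counts are:
  triangular-seedpod: 513 × 15/16 = 480.9375
  ovoid-seedpod: 513 × 1/16 = 32.0625
χ² = Σ (O − E)² / E
  triangular-seedpod: (480 − 480.9375)² / 480.9375 = 0.0018
  ovoid-seedpod: (33 − 32.0625)² / 32.0625 = 0.0274
χ² = 0.0018 + 0.0274 = 0.0292 ≈ 0.029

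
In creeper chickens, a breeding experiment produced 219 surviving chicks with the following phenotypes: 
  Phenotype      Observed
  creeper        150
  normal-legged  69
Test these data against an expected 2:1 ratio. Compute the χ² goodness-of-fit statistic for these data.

0.329

Under the 2:1 hypothesis (Σ ratio = 3, N = 219):
  creeper: 219 × 2/3 = 146
  normal-legged: 219 × 1/3 = 73
χ² = Σ (O − E)² / E
  creeper: (150 − 146)² / 146 = 0.1096
  normal-legged: (69 − 73)² / 73 = 0.2192
χ² = 0.1096 + 0.2192 = 0.3288 ≈ 0.329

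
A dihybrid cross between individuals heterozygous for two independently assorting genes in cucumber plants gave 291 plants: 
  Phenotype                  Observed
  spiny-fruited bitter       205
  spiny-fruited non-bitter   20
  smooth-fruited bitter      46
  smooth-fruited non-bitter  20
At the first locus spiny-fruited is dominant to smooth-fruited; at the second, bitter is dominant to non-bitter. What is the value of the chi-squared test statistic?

33.845

A dihybrid F₂ with independent assortment and complete dominance at both loci gives a 9:3:3:1 phenotypic ratio.
Expected counts for N = 291 under a 9:3:3:1 ratio (total parts = 16):
  spiny-fruited bitter: 291 × 9/16 = 163.6875
  spiny-fruited non-bitter: 291 × 3/16 = 54.5625
  smooth-fruited bitter: 291 × 3/16 = 54.5625
  smooth-fruited non-bitter: 291 × 1/16 = 18.1875
χ² = Σ (O − E)² / E
  spiny-fruited bitter: (205 − 163.6875)² / 163.6875 = 10.4267
  spiny-fruited non-bitter: (20 − 54.5625)² / 54.5625 = 21.8935
  smooth-fruited bitter: (46 − 54.5625)² / 54.5625 = 1.3437
  smooth-fruited non-bitter: (20 − 18.1875)² / 18.1875 = 0.1806
χ² = 10.4267 + 21.8935 + 1.3437 + 0.1806 = 33.8445 ≈ 33.845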